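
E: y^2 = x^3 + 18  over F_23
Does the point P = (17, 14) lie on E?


Check whether y^2 = x^3 + 0 x + 18 (mod 23) for (x, y) = (17, 14).
LHS: y^2 = 14^2 mod 23 = 12
RHS: x^3 + 0 x + 18 = 17^3 + 0*17 + 18 mod 23 = 9
LHS != RHS

No, not on the curve


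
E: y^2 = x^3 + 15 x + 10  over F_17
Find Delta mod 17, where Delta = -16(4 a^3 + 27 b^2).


4 a^3 + 27 b^2 = 4*15^3 + 27*10^2 = 13500 + 2700 = 16200
Delta = -16 * (16200) = -259200
Delta mod 17 = 16

Delta = 16 (mod 17)


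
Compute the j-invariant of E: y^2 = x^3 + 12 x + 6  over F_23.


Delta = -16(4 a^3 + 27 b^2) mod 23 = 11
-1728 * (4 a)^3 = -1728 * (4*12)^3 mod 23 = 22
j = 22 * 11^(-1) mod 23 = 2

j = 2 (mod 23)


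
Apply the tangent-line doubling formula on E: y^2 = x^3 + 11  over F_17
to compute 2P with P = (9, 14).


Doubling: s = (3 x1^2 + a) / (2 y1)
s = (3*9^2 + 0) / (2*14) mod 17 = 2
x3 = s^2 - 2 x1 mod 17 = 2^2 - 2*9 = 3
y3 = s (x1 - x3) - y1 mod 17 = 2 * (9 - 3) - 14 = 15

2P = (3, 15)


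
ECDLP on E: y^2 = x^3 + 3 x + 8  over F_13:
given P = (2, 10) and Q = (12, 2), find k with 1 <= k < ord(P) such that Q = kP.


Enumerate multiples of P until we hit Q = (12, 2):
  1P = (2, 10)
  2P = (12, 2)
Match found at i = 2.

k = 2


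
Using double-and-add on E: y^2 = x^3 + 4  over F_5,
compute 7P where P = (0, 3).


k = 7 = 111_2 (binary, LSB first: 111)
Double-and-add from P = (0, 3):
  bit 0 = 1: acc = O + (0, 3) = (0, 3)
  bit 1 = 1: acc = (0, 3) + (0, 2) = O
  bit 2 = 1: acc = O + (0, 3) = (0, 3)

7P = (0, 3)


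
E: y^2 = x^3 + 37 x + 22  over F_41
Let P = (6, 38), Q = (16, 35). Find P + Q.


P != Q, so use the chord formula.
s = (y2 - y1) / (x2 - x1) = (38) / (10) mod 41 = 12
x3 = s^2 - x1 - x2 mod 41 = 12^2 - 6 - 16 = 40
y3 = s (x1 - x3) - y1 mod 41 = 12 * (6 - 40) - 38 = 5

P + Q = (40, 5)


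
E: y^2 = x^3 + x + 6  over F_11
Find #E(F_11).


For each x in F_11, count y with y^2 = x^3 + 1 x + 6 mod 11:
  x = 2: RHS = 5, y in [4, 7]  -> 2 point(s)
  x = 3: RHS = 3, y in [5, 6]  -> 2 point(s)
  x = 5: RHS = 4, y in [2, 9]  -> 2 point(s)
  x = 7: RHS = 4, y in [2, 9]  -> 2 point(s)
  x = 8: RHS = 9, y in [3, 8]  -> 2 point(s)
  x = 10: RHS = 4, y in [2, 9]  -> 2 point(s)
Affine points: 12. Add the point at infinity: total = 13.

#E(F_11) = 13


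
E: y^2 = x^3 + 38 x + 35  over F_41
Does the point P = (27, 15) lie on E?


Check whether y^2 = x^3 + 38 x + 35 (mod 41) for (x, y) = (27, 15).
LHS: y^2 = 15^2 mod 41 = 20
RHS: x^3 + 38 x + 35 = 27^3 + 38*27 + 35 mod 41 = 39
LHS != RHS

No, not on the curve


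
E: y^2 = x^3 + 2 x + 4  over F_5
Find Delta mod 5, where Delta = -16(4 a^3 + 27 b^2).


4 a^3 + 27 b^2 = 4*2^3 + 27*4^2 = 32 + 432 = 464
Delta = -16 * (464) = -7424
Delta mod 5 = 1

Delta = 1 (mod 5)


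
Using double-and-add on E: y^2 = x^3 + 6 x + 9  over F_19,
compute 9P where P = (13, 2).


k = 9 = 1001_2 (binary, LSB first: 1001)
Double-and-add from P = (13, 2):
  bit 0 = 1: acc = O + (13, 2) = (13, 2)
  bit 1 = 0: acc unchanged = (13, 2)
  bit 2 = 0: acc unchanged = (13, 2)
  bit 3 = 1: acc = (13, 2) + (15, 4) = (11, 0)

9P = (11, 0)


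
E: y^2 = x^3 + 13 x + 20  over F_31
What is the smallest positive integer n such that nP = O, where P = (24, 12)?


Compute successive multiples of P until we hit O:
  1P = (24, 12)
  2P = (24, 19)
  3P = O

ord(P) = 3


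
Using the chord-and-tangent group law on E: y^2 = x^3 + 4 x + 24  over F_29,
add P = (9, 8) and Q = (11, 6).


P != Q, so use the chord formula.
s = (y2 - y1) / (x2 - x1) = (27) / (2) mod 29 = 28
x3 = s^2 - x1 - x2 mod 29 = 28^2 - 9 - 11 = 10
y3 = s (x1 - x3) - y1 mod 29 = 28 * (9 - 10) - 8 = 22

P + Q = (10, 22)


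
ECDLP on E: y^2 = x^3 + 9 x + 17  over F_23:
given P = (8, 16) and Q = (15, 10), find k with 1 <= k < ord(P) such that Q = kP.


Enumerate multiples of P until we hit Q = (15, 10):
  1P = (8, 16)
  2P = (10, 16)
  3P = (5, 7)
  4P = (19, 20)
  5P = (14, 9)
  6P = (3, 5)
  7P = (15, 10)
Match found at i = 7.

k = 7


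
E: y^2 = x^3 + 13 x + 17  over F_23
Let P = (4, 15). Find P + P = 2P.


Doubling: s = (3 x1^2 + a) / (2 y1)
s = (3*4^2 + 13) / (2*15) mod 23 = 12
x3 = s^2 - 2 x1 mod 23 = 12^2 - 2*4 = 21
y3 = s (x1 - x3) - y1 mod 23 = 12 * (4 - 21) - 15 = 11

2P = (21, 11)


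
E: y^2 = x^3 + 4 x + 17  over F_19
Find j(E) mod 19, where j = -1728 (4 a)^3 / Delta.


Delta = -16(4 a^3 + 27 b^2) mod 19 = 9
-1728 * (4 a)^3 = -1728 * (4*4)^3 mod 19 = 11
j = 11 * 9^(-1) mod 19 = 16

j = 16 (mod 19)


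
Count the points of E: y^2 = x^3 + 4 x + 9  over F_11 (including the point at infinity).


For each x in F_11, count y with y^2 = x^3 + 4 x + 9 mod 11:
  x = 0: RHS = 9, y in [3, 8]  -> 2 point(s)
  x = 1: RHS = 3, y in [5, 6]  -> 2 point(s)
  x = 2: RHS = 3, y in [5, 6]  -> 2 point(s)
  x = 3: RHS = 4, y in [2, 9]  -> 2 point(s)
  x = 4: RHS = 1, y in [1, 10]  -> 2 point(s)
  x = 5: RHS = 0, y in [0]  -> 1 point(s)
  x = 8: RHS = 3, y in [5, 6]  -> 2 point(s)
  x = 9: RHS = 4, y in [2, 9]  -> 2 point(s)
  x = 10: RHS = 4, y in [2, 9]  -> 2 point(s)
Affine points: 17. Add the point at infinity: total = 18.

#E(F_11) = 18


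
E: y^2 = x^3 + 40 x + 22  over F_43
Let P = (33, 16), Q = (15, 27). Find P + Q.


P != Q, so use the chord formula.
s = (y2 - y1) / (x2 - x1) = (11) / (25) mod 43 = 40
x3 = s^2 - x1 - x2 mod 43 = 40^2 - 33 - 15 = 4
y3 = s (x1 - x3) - y1 mod 43 = 40 * (33 - 4) - 16 = 26

P + Q = (4, 26)


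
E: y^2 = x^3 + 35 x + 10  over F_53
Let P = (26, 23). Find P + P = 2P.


Doubling: s = (3 x1^2 + a) / (2 y1)
s = (3*26^2 + 35) / (2*23) mod 53 = 46
x3 = s^2 - 2 x1 mod 53 = 46^2 - 2*26 = 50
y3 = s (x1 - x3) - y1 mod 53 = 46 * (26 - 50) - 23 = 39

2P = (50, 39)


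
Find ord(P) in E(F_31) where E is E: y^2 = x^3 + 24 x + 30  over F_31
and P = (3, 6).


Compute successive multiples of P until we hit O:
  1P = (3, 6)
  2P = (14, 17)
  3P = (15, 13)
  4P = (17, 22)
  5P = (18, 30)
  6P = (20, 4)
  7P = (27, 26)
  8P = (6, 7)
  ... (continuing to 34P)
  34P = O

ord(P) = 34


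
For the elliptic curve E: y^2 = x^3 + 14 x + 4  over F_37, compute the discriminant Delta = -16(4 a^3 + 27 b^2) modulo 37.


4 a^3 + 27 b^2 = 4*14^3 + 27*4^2 = 10976 + 432 = 11408
Delta = -16 * (11408) = -182528
Delta mod 37 = 30

Delta = 30 (mod 37)


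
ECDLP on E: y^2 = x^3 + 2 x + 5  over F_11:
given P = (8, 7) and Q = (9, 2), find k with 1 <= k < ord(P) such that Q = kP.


Enumerate multiples of P until we hit Q = (9, 2):
  1P = (8, 7)
  2P = (9, 9)
  3P = (9, 2)
Match found at i = 3.

k = 3


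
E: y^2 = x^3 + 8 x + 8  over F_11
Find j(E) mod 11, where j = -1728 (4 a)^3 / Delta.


Delta = -16(4 a^3 + 27 b^2) mod 11 = 7
-1728 * (4 a)^3 = -1728 * (4*8)^3 mod 11 = 1
j = 1 * 7^(-1) mod 11 = 8

j = 8 (mod 11)


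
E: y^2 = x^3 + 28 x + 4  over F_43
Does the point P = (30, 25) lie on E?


Check whether y^2 = x^3 + 28 x + 4 (mod 43) for (x, y) = (30, 25).
LHS: y^2 = 25^2 mod 43 = 23
RHS: x^3 + 28 x + 4 = 30^3 + 28*30 + 4 mod 43 = 23
LHS = RHS

Yes, on the curve


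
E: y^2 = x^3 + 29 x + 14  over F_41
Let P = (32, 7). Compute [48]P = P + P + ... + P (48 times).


k = 48 = 110000_2 (binary, LSB first: 000011)
Double-and-add from P = (32, 7):
  bit 0 = 0: acc unchanged = O
  bit 1 = 0: acc unchanged = O
  bit 2 = 0: acc unchanged = O
  bit 3 = 0: acc unchanged = O
  bit 4 = 1: acc = O + (38, 33) = (38, 33)
  bit 5 = 1: acc = (38, 33) + (8, 26) = (32, 34)

48P = (32, 34)


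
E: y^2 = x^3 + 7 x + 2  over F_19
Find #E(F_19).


For each x in F_19, count y with y^2 = x^3 + 7 x + 2 mod 19:
  x = 2: RHS = 5, y in [9, 10]  -> 2 point(s)
  x = 8: RHS = 0, y in [0]  -> 1 point(s)
  x = 11: RHS = 4, y in [2, 17]  -> 2 point(s)
  x = 12: RHS = 9, y in [3, 16]  -> 2 point(s)
  x = 15: RHS = 5, y in [9, 10]  -> 2 point(s)
  x = 16: RHS = 11, y in [7, 12]  -> 2 point(s)
Affine points: 11. Add the point at infinity: total = 12.

#E(F_19) = 12


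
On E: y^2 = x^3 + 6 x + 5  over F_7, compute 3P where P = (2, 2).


k = 3 = 11_2 (binary, LSB first: 11)
Double-and-add from P = (2, 2):
  bit 0 = 1: acc = O + (2, 2) = (2, 2)
  bit 1 = 1: acc = (2, 2) + (4, 3) = (3, 1)

3P = (3, 1)


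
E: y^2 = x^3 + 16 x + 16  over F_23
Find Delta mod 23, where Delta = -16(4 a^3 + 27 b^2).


4 a^3 + 27 b^2 = 4*16^3 + 27*16^2 = 16384 + 6912 = 23296
Delta = -16 * (23296) = -372736
Delta mod 23 = 2

Delta = 2 (mod 23)


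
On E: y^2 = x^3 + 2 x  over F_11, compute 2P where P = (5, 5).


Doubling: s = (3 x1^2 + a) / (2 y1)
s = (3*5^2 + 2) / (2*5) mod 11 = 0
x3 = s^2 - 2 x1 mod 11 = 0^2 - 2*5 = 1
y3 = s (x1 - x3) - y1 mod 11 = 0 * (5 - 1) - 5 = 6

2P = (1, 6)


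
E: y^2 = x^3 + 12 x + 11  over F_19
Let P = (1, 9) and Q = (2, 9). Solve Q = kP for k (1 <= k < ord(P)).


Enumerate multiples of P until we hit Q = (2, 9):
  1P = (1, 9)
  2P = (14, 15)
  3P = (5, 14)
  4P = (11, 7)
  5P = (4, 3)
  6P = (18, 6)
  7P = (7, 1)
  8P = (17, 6)
  9P = (2, 9)
Match found at i = 9.

k = 9


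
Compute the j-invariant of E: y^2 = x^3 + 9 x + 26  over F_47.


Delta = -16(4 a^3 + 27 b^2) mod 47 = 41
-1728 * (4 a)^3 = -1728 * (4*9)^3 mod 47 = 23
j = 23 * 41^(-1) mod 47 = 4

j = 4 (mod 47)


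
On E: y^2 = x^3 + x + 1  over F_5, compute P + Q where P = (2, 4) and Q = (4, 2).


P != Q, so use the chord formula.
s = (y2 - y1) / (x2 - x1) = (3) / (2) mod 5 = 4
x3 = s^2 - x1 - x2 mod 5 = 4^2 - 2 - 4 = 0
y3 = s (x1 - x3) - y1 mod 5 = 4 * (2 - 0) - 4 = 4

P + Q = (0, 4)


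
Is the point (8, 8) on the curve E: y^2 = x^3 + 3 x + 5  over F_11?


Check whether y^2 = x^3 + 3 x + 5 (mod 11) for (x, y) = (8, 8).
LHS: y^2 = 8^2 mod 11 = 9
RHS: x^3 + 3 x + 5 = 8^3 + 3*8 + 5 mod 11 = 2
LHS != RHS

No, not on the curve


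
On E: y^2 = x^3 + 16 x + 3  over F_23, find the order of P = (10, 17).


Compute successive multiples of P until we hit O:
  1P = (10, 17)
  2P = (9, 18)
  3P = (5, 1)
  4P = (21, 3)
  5P = (17, 17)
  6P = (19, 6)
  7P = (6, 19)
  8P = (13, 19)
  ... (continuing to 29P)
  29P = O

ord(P) = 29


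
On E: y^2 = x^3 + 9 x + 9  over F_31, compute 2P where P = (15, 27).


Doubling: s = (3 x1^2 + a) / (2 y1)
s = (3*15^2 + 9) / (2*27) mod 31 = 23
x3 = s^2 - 2 x1 mod 31 = 23^2 - 2*15 = 3
y3 = s (x1 - x3) - y1 mod 31 = 23 * (15 - 3) - 27 = 1

2P = (3, 1)


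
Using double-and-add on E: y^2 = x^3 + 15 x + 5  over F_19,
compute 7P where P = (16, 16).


k = 7 = 111_2 (binary, LSB first: 111)
Double-and-add from P = (16, 16):
  bit 0 = 1: acc = O + (16, 16) = (16, 16)
  bit 1 = 1: acc = (16, 16) + (17, 10) = (3, 1)
  bit 2 = 1: acc = (3, 1) + (11, 0) = (16, 3)

7P = (16, 3)


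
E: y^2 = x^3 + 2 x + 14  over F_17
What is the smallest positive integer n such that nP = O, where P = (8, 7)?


Compute successive multiples of P until we hit O:
  1P = (8, 7)
  2P = (14, 7)
  3P = (12, 10)
  4P = (5, 8)
  5P = (6, 15)
  6P = (2, 3)
  7P = (15, 11)
  8P = (3, 8)
  ... (continuing to 22P)
  22P = O

ord(P) = 22


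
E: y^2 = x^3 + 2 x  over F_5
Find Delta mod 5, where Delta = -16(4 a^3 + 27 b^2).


4 a^3 + 27 b^2 = 4*2^3 + 27*0^2 = 32 + 0 = 32
Delta = -16 * (32) = -512
Delta mod 5 = 3

Delta = 3 (mod 5)


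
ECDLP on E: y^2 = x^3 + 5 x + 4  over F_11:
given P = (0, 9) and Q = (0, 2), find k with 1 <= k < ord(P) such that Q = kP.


Enumerate multiples of P until we hit Q = (0, 2):
  1P = (0, 9)
  2P = (5, 0)
  3P = (0, 2)
Match found at i = 3.

k = 3


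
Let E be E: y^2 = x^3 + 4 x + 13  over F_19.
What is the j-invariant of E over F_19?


Delta = -16(4 a^3 + 27 b^2) mod 19 = 17
-1728 * (4 a)^3 = -1728 * (4*4)^3 mod 19 = 11
j = 11 * 17^(-1) mod 19 = 4

j = 4 (mod 19)


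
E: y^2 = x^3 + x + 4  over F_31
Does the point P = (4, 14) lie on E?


Check whether y^2 = x^3 + 1 x + 4 (mod 31) for (x, y) = (4, 14).
LHS: y^2 = 14^2 mod 31 = 10
RHS: x^3 + 1 x + 4 = 4^3 + 1*4 + 4 mod 31 = 10
LHS = RHS

Yes, on the curve


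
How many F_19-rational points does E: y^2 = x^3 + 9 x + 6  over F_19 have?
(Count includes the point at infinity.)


For each x in F_19, count y with y^2 = x^3 + 9 x + 6 mod 19:
  x = 0: RHS = 6, y in [5, 14]  -> 2 point(s)
  x = 1: RHS = 16, y in [4, 15]  -> 2 point(s)
  x = 4: RHS = 11, y in [7, 12]  -> 2 point(s)
  x = 5: RHS = 5, y in [9, 10]  -> 2 point(s)
  x = 8: RHS = 1, y in [1, 18]  -> 2 point(s)
  x = 11: RHS = 11, y in [7, 12]  -> 2 point(s)
  x = 14: RHS = 7, y in [8, 11]  -> 2 point(s)
  x = 15: RHS = 1, y in [1, 18]  -> 2 point(s)
  x = 16: RHS = 9, y in [3, 16]  -> 2 point(s)
Affine points: 18. Add the point at infinity: total = 19.

#E(F_19) = 19


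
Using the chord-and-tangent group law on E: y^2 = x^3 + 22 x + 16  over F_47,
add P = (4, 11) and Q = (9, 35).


P != Q, so use the chord formula.
s = (y2 - y1) / (x2 - x1) = (24) / (5) mod 47 = 33
x3 = s^2 - x1 - x2 mod 47 = 33^2 - 4 - 9 = 42
y3 = s (x1 - x3) - y1 mod 47 = 33 * (4 - 42) - 11 = 4

P + Q = (42, 4)


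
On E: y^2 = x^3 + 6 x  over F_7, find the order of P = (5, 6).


Compute successive multiples of P until we hit O:
  1P = (5, 6)
  2P = (1, 0)
  3P = (5, 1)
  4P = O

ord(P) = 4


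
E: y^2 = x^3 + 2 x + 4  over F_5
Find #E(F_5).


For each x in F_5, count y with y^2 = x^3 + 2 x + 4 mod 5:
  x = 0: RHS = 4, y in [2, 3]  -> 2 point(s)
  x = 2: RHS = 1, y in [1, 4]  -> 2 point(s)
  x = 4: RHS = 1, y in [1, 4]  -> 2 point(s)
Affine points: 6. Add the point at infinity: total = 7.

#E(F_5) = 7


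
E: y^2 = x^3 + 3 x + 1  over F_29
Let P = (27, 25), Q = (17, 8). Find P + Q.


P != Q, so use the chord formula.
s = (y2 - y1) / (x2 - x1) = (12) / (19) mod 29 = 22
x3 = s^2 - x1 - x2 mod 29 = 22^2 - 27 - 17 = 5
y3 = s (x1 - x3) - y1 mod 29 = 22 * (27 - 5) - 25 = 24

P + Q = (5, 24)


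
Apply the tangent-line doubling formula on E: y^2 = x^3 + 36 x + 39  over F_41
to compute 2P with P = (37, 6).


Doubling: s = (3 x1^2 + a) / (2 y1)
s = (3*37^2 + 36) / (2*6) mod 41 = 7
x3 = s^2 - 2 x1 mod 41 = 7^2 - 2*37 = 16
y3 = s (x1 - x3) - y1 mod 41 = 7 * (37 - 16) - 6 = 18

2P = (16, 18)


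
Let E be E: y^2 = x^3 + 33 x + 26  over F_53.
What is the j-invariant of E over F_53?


Delta = -16(4 a^3 + 27 b^2) mod 53 = 18
-1728 * (4 a)^3 = -1728 * (4*33)^3 mod 53 = 4
j = 4 * 18^(-1) mod 53 = 12

j = 12 (mod 53)


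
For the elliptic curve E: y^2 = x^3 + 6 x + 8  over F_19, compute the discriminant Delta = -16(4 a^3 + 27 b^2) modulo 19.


4 a^3 + 27 b^2 = 4*6^3 + 27*8^2 = 864 + 1728 = 2592
Delta = -16 * (2592) = -41472
Delta mod 19 = 5

Delta = 5 (mod 19)


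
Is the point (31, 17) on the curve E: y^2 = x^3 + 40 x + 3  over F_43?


Check whether y^2 = x^3 + 40 x + 3 (mod 43) for (x, y) = (31, 17).
LHS: y^2 = 17^2 mod 43 = 31
RHS: x^3 + 40 x + 3 = 31^3 + 40*31 + 3 mod 43 = 31
LHS = RHS

Yes, on the curve


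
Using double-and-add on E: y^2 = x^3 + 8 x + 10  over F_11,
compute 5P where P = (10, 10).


k = 5 = 101_2 (binary, LSB first: 101)
Double-and-add from P = (10, 10):
  bit 0 = 1: acc = O + (10, 10) = (10, 10)
  bit 1 = 0: acc unchanged = (10, 10)
  bit 2 = 1: acc = (10, 10) + (8, 5) = (2, 10)

5P = (2, 10)


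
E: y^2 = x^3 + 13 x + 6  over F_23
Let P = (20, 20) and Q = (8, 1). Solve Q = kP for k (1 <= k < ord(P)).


Enumerate multiples of P until we hit Q = (8, 1):
  1P = (20, 20)
  2P = (7, 16)
  3P = (21, 8)
  4P = (11, 10)
  5P = (8, 1)
Match found at i = 5.

k = 5


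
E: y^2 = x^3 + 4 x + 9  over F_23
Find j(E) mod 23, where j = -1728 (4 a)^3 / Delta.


Delta = -16(4 a^3 + 27 b^2) mod 23 = 12
-1728 * (4 a)^3 = -1728 * (4*4)^3 mod 23 = 17
j = 17 * 12^(-1) mod 23 = 11

j = 11 (mod 23)


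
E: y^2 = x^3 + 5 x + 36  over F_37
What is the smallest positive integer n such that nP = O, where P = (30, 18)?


Compute successive multiples of P until we hit O:
  1P = (30, 18)
  2P = (30, 19)
  3P = O

ord(P) = 3


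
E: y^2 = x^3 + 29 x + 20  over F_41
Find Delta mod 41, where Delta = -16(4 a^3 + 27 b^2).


4 a^3 + 27 b^2 = 4*29^3 + 27*20^2 = 97556 + 10800 = 108356
Delta = -16 * (108356) = -1733696
Delta mod 41 = 30

Delta = 30 (mod 41)


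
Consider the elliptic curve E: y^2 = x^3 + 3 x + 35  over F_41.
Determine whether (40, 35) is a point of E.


Check whether y^2 = x^3 + 3 x + 35 (mod 41) for (x, y) = (40, 35).
LHS: y^2 = 35^2 mod 41 = 36
RHS: x^3 + 3 x + 35 = 40^3 + 3*40 + 35 mod 41 = 31
LHS != RHS

No, not on the curve


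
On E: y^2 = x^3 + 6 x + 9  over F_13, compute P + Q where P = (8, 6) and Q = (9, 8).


P != Q, so use the chord formula.
s = (y2 - y1) / (x2 - x1) = (2) / (1) mod 13 = 2
x3 = s^2 - x1 - x2 mod 13 = 2^2 - 8 - 9 = 0
y3 = s (x1 - x3) - y1 mod 13 = 2 * (8 - 0) - 6 = 10

P + Q = (0, 10)


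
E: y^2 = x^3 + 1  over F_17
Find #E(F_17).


For each x in F_17, count y with y^2 = x^3 + 0 x + 1 mod 17:
  x = 0: RHS = 1, y in [1, 16]  -> 2 point(s)
  x = 1: RHS = 2, y in [6, 11]  -> 2 point(s)
  x = 2: RHS = 9, y in [3, 14]  -> 2 point(s)
  x = 6: RHS = 13, y in [8, 9]  -> 2 point(s)
  x = 7: RHS = 4, y in [2, 15]  -> 2 point(s)
  x = 9: RHS = 16, y in [4, 13]  -> 2 point(s)
  x = 10: RHS = 15, y in [7, 10]  -> 2 point(s)
  x = 14: RHS = 8, y in [5, 12]  -> 2 point(s)
  x = 16: RHS = 0, y in [0]  -> 1 point(s)
Affine points: 17. Add the point at infinity: total = 18.

#E(F_17) = 18


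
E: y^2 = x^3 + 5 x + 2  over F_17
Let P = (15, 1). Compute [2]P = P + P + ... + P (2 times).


k = 2 = 10_2 (binary, LSB first: 01)
Double-and-add from P = (15, 1):
  bit 0 = 0: acc unchanged = O
  bit 1 = 1: acc = O + (4, 16) = (4, 16)

2P = (4, 16)


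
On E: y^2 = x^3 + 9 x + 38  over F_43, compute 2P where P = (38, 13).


Doubling: s = (3 x1^2 + a) / (2 y1)
s = (3*38^2 + 9) / (2*13) mod 43 = 33
x3 = s^2 - 2 x1 mod 43 = 33^2 - 2*38 = 24
y3 = s (x1 - x3) - y1 mod 43 = 33 * (38 - 24) - 13 = 19

2P = (24, 19)


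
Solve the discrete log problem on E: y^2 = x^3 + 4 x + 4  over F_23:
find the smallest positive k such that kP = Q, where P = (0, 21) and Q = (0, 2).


Enumerate multiples of P until we hit Q = (0, 2):
  1P = (0, 21)
  2P = (1, 3)
  3P = (1, 20)
  4P = (0, 2)
Match found at i = 4.

k = 4


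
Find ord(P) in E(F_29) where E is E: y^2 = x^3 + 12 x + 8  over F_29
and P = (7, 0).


Compute successive multiples of P until we hit O:
  1P = (7, 0)
  2P = O

ord(P) = 2


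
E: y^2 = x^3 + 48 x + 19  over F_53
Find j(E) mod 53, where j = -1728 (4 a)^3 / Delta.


Delta = -16(4 a^3 + 27 b^2) mod 53 = 24
-1728 * (4 a)^3 = -1728 * (4*48)^3 mod 53 = 10
j = 10 * 24^(-1) mod 53 = 49

j = 49 (mod 53)


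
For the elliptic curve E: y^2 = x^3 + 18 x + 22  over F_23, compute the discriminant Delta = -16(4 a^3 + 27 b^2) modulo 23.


4 a^3 + 27 b^2 = 4*18^3 + 27*22^2 = 23328 + 13068 = 36396
Delta = -16 * (36396) = -582336
Delta mod 23 = 1

Delta = 1 (mod 23)


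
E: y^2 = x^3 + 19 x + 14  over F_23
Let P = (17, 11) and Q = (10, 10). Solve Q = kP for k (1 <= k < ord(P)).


Enumerate multiples of P until we hit Q = (10, 10):
  1P = (17, 11)
  2P = (18, 1)
  3P = (19, 9)
  4P = (11, 6)
  5P = (4, 19)
  6P = (10, 13)
  7P = (5, 2)
  8P = (3, 11)
  9P = (3, 12)
  10P = (5, 21)
  11P = (10, 10)
Match found at i = 11.

k = 11


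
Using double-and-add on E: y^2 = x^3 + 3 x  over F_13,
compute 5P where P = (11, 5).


k = 5 = 101_2 (binary, LSB first: 101)
Double-and-add from P = (11, 5):
  bit 0 = 1: acc = O + (11, 5) = (11, 5)
  bit 1 = 0: acc unchanged = (11, 5)
  bit 2 = 1: acc = (11, 5) + (10, 4) = (6, 0)

5P = (6, 0)


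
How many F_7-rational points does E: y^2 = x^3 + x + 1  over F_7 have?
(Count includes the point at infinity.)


For each x in F_7, count y with y^2 = x^3 + 1 x + 1 mod 7:
  x = 0: RHS = 1, y in [1, 6]  -> 2 point(s)
  x = 2: RHS = 4, y in [2, 5]  -> 2 point(s)
Affine points: 4. Add the point at infinity: total = 5.

#E(F_7) = 5


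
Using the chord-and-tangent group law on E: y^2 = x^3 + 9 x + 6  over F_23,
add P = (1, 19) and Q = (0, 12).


P != Q, so use the chord formula.
s = (y2 - y1) / (x2 - x1) = (16) / (22) mod 23 = 7
x3 = s^2 - x1 - x2 mod 23 = 7^2 - 1 - 0 = 2
y3 = s (x1 - x3) - y1 mod 23 = 7 * (1 - 2) - 19 = 20

P + Q = (2, 20)


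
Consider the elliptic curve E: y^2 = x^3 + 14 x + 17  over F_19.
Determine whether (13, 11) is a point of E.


Check whether y^2 = x^3 + 14 x + 17 (mod 19) for (x, y) = (13, 11).
LHS: y^2 = 11^2 mod 19 = 7
RHS: x^3 + 14 x + 17 = 13^3 + 14*13 + 17 mod 19 = 2
LHS != RHS

No, not on the curve


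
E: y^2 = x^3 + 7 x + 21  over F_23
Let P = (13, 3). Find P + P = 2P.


Doubling: s = (3 x1^2 + a) / (2 y1)
s = (3*13^2 + 7) / (2*3) mod 23 = 9
x3 = s^2 - 2 x1 mod 23 = 9^2 - 2*13 = 9
y3 = s (x1 - x3) - y1 mod 23 = 9 * (13 - 9) - 3 = 10

2P = (9, 10)


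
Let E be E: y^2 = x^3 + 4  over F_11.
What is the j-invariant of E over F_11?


Delta = -16(4 a^3 + 27 b^2) mod 11 = 7
-1728 * (4 a)^3 = -1728 * (4*0)^3 mod 11 = 0
j = 0 * 7^(-1) mod 11 = 0

j = 0 (mod 11)


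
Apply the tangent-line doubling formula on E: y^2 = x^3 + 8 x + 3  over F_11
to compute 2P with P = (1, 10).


Doubling: s = (3 x1^2 + a) / (2 y1)
s = (3*1^2 + 8) / (2*10) mod 11 = 0
x3 = s^2 - 2 x1 mod 11 = 0^2 - 2*1 = 9
y3 = s (x1 - x3) - y1 mod 11 = 0 * (1 - 9) - 10 = 1

2P = (9, 1)


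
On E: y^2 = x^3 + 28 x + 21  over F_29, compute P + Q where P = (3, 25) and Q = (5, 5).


P != Q, so use the chord formula.
s = (y2 - y1) / (x2 - x1) = (9) / (2) mod 29 = 19
x3 = s^2 - x1 - x2 mod 29 = 19^2 - 3 - 5 = 5
y3 = s (x1 - x3) - y1 mod 29 = 19 * (3 - 5) - 25 = 24

P + Q = (5, 24)


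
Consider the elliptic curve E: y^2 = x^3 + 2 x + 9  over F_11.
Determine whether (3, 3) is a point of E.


Check whether y^2 = x^3 + 2 x + 9 (mod 11) for (x, y) = (3, 3).
LHS: y^2 = 3^2 mod 11 = 9
RHS: x^3 + 2 x + 9 = 3^3 + 2*3 + 9 mod 11 = 9
LHS = RHS

Yes, on the curve


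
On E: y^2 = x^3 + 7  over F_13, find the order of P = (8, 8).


Compute successive multiples of P until we hit O:
  1P = (8, 8)
  2P = (11, 8)
  3P = (7, 5)
  4P = (7, 8)
  5P = (11, 5)
  6P = (8, 5)
  7P = O

ord(P) = 7


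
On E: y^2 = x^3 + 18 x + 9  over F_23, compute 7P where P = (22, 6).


k = 7 = 111_2 (binary, LSB first: 111)
Double-and-add from P = (22, 6):
  bit 0 = 1: acc = O + (22, 6) = (22, 6)
  bit 1 = 1: acc = (22, 6) + (18, 1) = (9, 16)
  bit 2 = 1: acc = (9, 16) + (16, 0) = (22, 17)

7P = (22, 17)


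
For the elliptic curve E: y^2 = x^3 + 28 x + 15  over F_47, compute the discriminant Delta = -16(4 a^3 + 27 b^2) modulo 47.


4 a^3 + 27 b^2 = 4*28^3 + 27*15^2 = 87808 + 6075 = 93883
Delta = -16 * (93883) = -1502128
Delta mod 47 = 39

Delta = 39 (mod 47)


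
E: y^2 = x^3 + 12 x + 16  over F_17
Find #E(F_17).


For each x in F_17, count y with y^2 = x^3 + 12 x + 16 mod 17:
  x = 0: RHS = 16, y in [4, 13]  -> 2 point(s)
  x = 4: RHS = 9, y in [3, 14]  -> 2 point(s)
  x = 6: RHS = 15, y in [7, 10]  -> 2 point(s)
  x = 7: RHS = 1, y in [1, 16]  -> 2 point(s)
  x = 11: RHS = 0, y in [0]  -> 1 point(s)
  x = 12: RHS = 1, y in [1, 16]  -> 2 point(s)
  x = 14: RHS = 4, y in [2, 15]  -> 2 point(s)
  x = 15: RHS = 1, y in [1, 16]  -> 2 point(s)
Affine points: 15. Add the point at infinity: total = 16.

#E(F_17) = 16


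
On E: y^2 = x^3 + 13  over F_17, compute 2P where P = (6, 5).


Doubling: s = (3 x1^2 + a) / (2 y1)
s = (3*6^2 + 0) / (2*5) mod 17 = 4
x3 = s^2 - 2 x1 mod 17 = 4^2 - 2*6 = 4
y3 = s (x1 - x3) - y1 mod 17 = 4 * (6 - 4) - 5 = 3

2P = (4, 3)


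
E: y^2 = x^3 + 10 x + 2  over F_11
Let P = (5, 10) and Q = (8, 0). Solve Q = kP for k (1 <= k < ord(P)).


Enumerate multiples of P until we hit Q = (8, 0):
  1P = (5, 10)
  2P = (6, 5)
  3P = (3, 2)
  4P = (8, 0)
Match found at i = 4.

k = 4


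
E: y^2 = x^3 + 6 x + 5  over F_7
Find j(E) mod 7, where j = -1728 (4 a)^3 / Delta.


Delta = -16(4 a^3 + 27 b^2) mod 7 = 2
-1728 * (4 a)^3 = -1728 * (4*6)^3 mod 7 = 6
j = 6 * 2^(-1) mod 7 = 3

j = 3 (mod 7)


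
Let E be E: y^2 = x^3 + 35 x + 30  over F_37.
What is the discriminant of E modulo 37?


4 a^3 + 27 b^2 = 4*35^3 + 27*30^2 = 171500 + 24300 = 195800
Delta = -16 * (195800) = -3132800
Delta mod 37 = 27

Delta = 27 (mod 37)


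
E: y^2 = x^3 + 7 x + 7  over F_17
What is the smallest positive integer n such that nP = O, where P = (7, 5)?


Compute successive multiples of P until we hit O:
  1P = (7, 5)
  2P = (11, 15)
  3P = (1, 10)
  4P = (13, 0)
  5P = (1, 7)
  6P = (11, 2)
  7P = (7, 12)
  8P = O

ord(P) = 8


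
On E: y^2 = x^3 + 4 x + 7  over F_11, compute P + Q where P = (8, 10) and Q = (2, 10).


P != Q, so use the chord formula.
s = (y2 - y1) / (x2 - x1) = (0) / (5) mod 11 = 0
x3 = s^2 - x1 - x2 mod 11 = 0^2 - 8 - 2 = 1
y3 = s (x1 - x3) - y1 mod 11 = 0 * (8 - 1) - 10 = 1

P + Q = (1, 1)


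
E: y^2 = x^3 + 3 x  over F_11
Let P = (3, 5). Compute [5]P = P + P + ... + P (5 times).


k = 5 = 101_2 (binary, LSB first: 101)
Double-and-add from P = (3, 5):
  bit 0 = 1: acc = O + (3, 5) = (3, 5)
  bit 1 = 0: acc unchanged = (3, 5)
  bit 2 = 1: acc = (3, 5) + (3, 5) = (3, 6)

5P = (3, 6)


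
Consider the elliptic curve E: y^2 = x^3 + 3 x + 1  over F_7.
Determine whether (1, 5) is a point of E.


Check whether y^2 = x^3 + 3 x + 1 (mod 7) for (x, y) = (1, 5).
LHS: y^2 = 5^2 mod 7 = 4
RHS: x^3 + 3 x + 1 = 1^3 + 3*1 + 1 mod 7 = 5
LHS != RHS

No, not on the curve


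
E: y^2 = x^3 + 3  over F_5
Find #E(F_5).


For each x in F_5, count y with y^2 = x^3 + 0 x + 3 mod 5:
  x = 1: RHS = 4, y in [2, 3]  -> 2 point(s)
  x = 2: RHS = 1, y in [1, 4]  -> 2 point(s)
  x = 3: RHS = 0, y in [0]  -> 1 point(s)
Affine points: 5. Add the point at infinity: total = 6.

#E(F_5) = 6


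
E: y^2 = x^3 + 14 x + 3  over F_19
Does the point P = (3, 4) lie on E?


Check whether y^2 = x^3 + 14 x + 3 (mod 19) for (x, y) = (3, 4).
LHS: y^2 = 4^2 mod 19 = 16
RHS: x^3 + 14 x + 3 = 3^3 + 14*3 + 3 mod 19 = 15
LHS != RHS

No, not on the curve


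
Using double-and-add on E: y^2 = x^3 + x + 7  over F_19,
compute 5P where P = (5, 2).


k = 5 = 101_2 (binary, LSB first: 101)
Double-and-add from P = (5, 2):
  bit 0 = 1: acc = O + (5, 2) = (5, 2)
  bit 1 = 0: acc unchanged = (5, 2)
  bit 2 = 1: acc = (5, 2) + (17, 15) = (2, 6)

5P = (2, 6)


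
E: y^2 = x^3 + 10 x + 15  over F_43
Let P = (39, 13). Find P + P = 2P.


Doubling: s = (3 x1^2 + a) / (2 y1)
s = (3*39^2 + 10) / (2*13) mod 43 = 32
x3 = s^2 - 2 x1 mod 43 = 32^2 - 2*39 = 0
y3 = s (x1 - x3) - y1 mod 43 = 32 * (39 - 0) - 13 = 31

2P = (0, 31)


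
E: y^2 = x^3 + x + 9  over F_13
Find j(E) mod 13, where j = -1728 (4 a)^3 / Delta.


Delta = -16(4 a^3 + 27 b^2) mod 13 = 5
-1728 * (4 a)^3 = -1728 * (4*1)^3 mod 13 = 12
j = 12 * 5^(-1) mod 13 = 5

j = 5 (mod 13)


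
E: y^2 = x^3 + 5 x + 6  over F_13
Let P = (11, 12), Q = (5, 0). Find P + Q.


P != Q, so use the chord formula.
s = (y2 - y1) / (x2 - x1) = (1) / (7) mod 13 = 2
x3 = s^2 - x1 - x2 mod 13 = 2^2 - 11 - 5 = 1
y3 = s (x1 - x3) - y1 mod 13 = 2 * (11 - 1) - 12 = 8

P + Q = (1, 8)


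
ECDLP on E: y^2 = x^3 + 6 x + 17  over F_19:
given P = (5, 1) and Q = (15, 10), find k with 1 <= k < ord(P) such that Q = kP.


Enumerate multiples of P until we hit Q = (15, 10):
  1P = (5, 1)
  2P = (1, 9)
  3P = (17, 4)
  4P = (3, 9)
  5P = (8, 11)
  6P = (15, 10)
Match found at i = 6.

k = 6


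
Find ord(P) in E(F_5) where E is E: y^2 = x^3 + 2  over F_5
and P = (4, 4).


Compute successive multiples of P until we hit O:
  1P = (4, 4)
  2P = (3, 2)
  3P = (2, 0)
  4P = (3, 3)
  5P = (4, 1)
  6P = O

ord(P) = 6


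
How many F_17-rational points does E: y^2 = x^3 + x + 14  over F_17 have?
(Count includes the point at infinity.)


For each x in F_17, count y with y^2 = x^3 + 1 x + 14 mod 17:
  x = 1: RHS = 16, y in [4, 13]  -> 2 point(s)
  x = 5: RHS = 8, y in [5, 12]  -> 2 point(s)
  x = 6: RHS = 15, y in [7, 10]  -> 2 point(s)
  x = 9: RHS = 4, y in [2, 15]  -> 2 point(s)
  x = 10: RHS = 4, y in [2, 15]  -> 2 point(s)
  x = 11: RHS = 13, y in [8, 9]  -> 2 point(s)
  x = 14: RHS = 1, y in [1, 16]  -> 2 point(s)
  x = 15: RHS = 4, y in [2, 15]  -> 2 point(s)
Affine points: 16. Add the point at infinity: total = 17.

#E(F_17) = 17


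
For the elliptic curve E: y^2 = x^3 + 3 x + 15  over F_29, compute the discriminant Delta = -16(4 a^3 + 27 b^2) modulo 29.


4 a^3 + 27 b^2 = 4*3^3 + 27*15^2 = 108 + 6075 = 6183
Delta = -16 * (6183) = -98928
Delta mod 29 = 20

Delta = 20 (mod 29)


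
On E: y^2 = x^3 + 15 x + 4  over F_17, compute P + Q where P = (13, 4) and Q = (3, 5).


P != Q, so use the chord formula.
s = (y2 - y1) / (x2 - x1) = (1) / (7) mod 17 = 5
x3 = s^2 - x1 - x2 mod 17 = 5^2 - 13 - 3 = 9
y3 = s (x1 - x3) - y1 mod 17 = 5 * (13 - 9) - 4 = 16

P + Q = (9, 16)


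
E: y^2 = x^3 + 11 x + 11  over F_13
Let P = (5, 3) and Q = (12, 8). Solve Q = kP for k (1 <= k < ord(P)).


Enumerate multiples of P until we hit Q = (12, 8):
  1P = (5, 3)
  2P = (12, 5)
  3P = (12, 8)
Match found at i = 3.

k = 3


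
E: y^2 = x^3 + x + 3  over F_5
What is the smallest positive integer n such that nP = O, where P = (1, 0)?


Compute successive multiples of P until we hit O:
  1P = (1, 0)
  2P = O

ord(P) = 2


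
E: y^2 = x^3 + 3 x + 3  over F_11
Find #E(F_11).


For each x in F_11, count y with y^2 = x^3 + 3 x + 3 mod 11:
  x = 0: RHS = 3, y in [5, 6]  -> 2 point(s)
  x = 5: RHS = 0, y in [0]  -> 1 point(s)
  x = 7: RHS = 4, y in [2, 9]  -> 2 point(s)
  x = 8: RHS = 0, y in [0]  -> 1 point(s)
  x = 9: RHS = 0, y in [0]  -> 1 point(s)
Affine points: 7. Add the point at infinity: total = 8.

#E(F_11) = 8


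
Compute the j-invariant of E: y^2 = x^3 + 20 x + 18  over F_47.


Delta = -16(4 a^3 + 27 b^2) mod 47 = 16
-1728 * (4 a)^3 = -1728 * (4*20)^3 mod 47 = 37
j = 37 * 16^(-1) mod 47 = 17

j = 17 (mod 47)


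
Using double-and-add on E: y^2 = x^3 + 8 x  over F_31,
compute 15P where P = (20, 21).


k = 15 = 1111_2 (binary, LSB first: 1111)
Double-and-add from P = (20, 21):
  bit 0 = 1: acc = O + (20, 21) = (20, 21)
  bit 1 = 1: acc = (20, 21) + (1, 28) = (14, 29)
  bit 2 = 1: acc = (14, 29) + (16, 15) = (19, 6)
  bit 3 = 1: acc = (19, 6) + (0, 0) = (20, 10)

15P = (20, 10)


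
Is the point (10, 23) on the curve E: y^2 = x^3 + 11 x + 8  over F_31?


Check whether y^2 = x^3 + 11 x + 8 (mod 31) for (x, y) = (10, 23).
LHS: y^2 = 23^2 mod 31 = 2
RHS: x^3 + 11 x + 8 = 10^3 + 11*10 + 8 mod 31 = 2
LHS = RHS

Yes, on the curve


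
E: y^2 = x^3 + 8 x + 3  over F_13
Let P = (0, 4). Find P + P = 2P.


Doubling: s = (3 x1^2 + a) / (2 y1)
s = (3*0^2 + 8) / (2*4) mod 13 = 1
x3 = s^2 - 2 x1 mod 13 = 1^2 - 2*0 = 1
y3 = s (x1 - x3) - y1 mod 13 = 1 * (0 - 1) - 4 = 8

2P = (1, 8)


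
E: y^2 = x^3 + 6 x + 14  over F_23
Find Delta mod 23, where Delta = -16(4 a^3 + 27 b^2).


4 a^3 + 27 b^2 = 4*6^3 + 27*14^2 = 864 + 5292 = 6156
Delta = -16 * (6156) = -98496
Delta mod 23 = 13

Delta = 13 (mod 23)


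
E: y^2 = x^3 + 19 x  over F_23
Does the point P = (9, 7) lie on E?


Check whether y^2 = x^3 + 19 x + 0 (mod 23) for (x, y) = (9, 7).
LHS: y^2 = 7^2 mod 23 = 3
RHS: x^3 + 19 x + 0 = 9^3 + 19*9 + 0 mod 23 = 3
LHS = RHS

Yes, on the curve


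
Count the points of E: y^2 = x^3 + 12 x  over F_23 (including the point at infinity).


For each x in F_23, count y with y^2 = x^3 + 12 x + 0 mod 23:
  x = 0: RHS = 0, y in [0]  -> 1 point(s)
  x = 1: RHS = 13, y in [6, 17]  -> 2 point(s)
  x = 2: RHS = 9, y in [3, 20]  -> 2 point(s)
  x = 5: RHS = 1, y in [1, 22]  -> 2 point(s)
  x = 6: RHS = 12, y in [9, 14]  -> 2 point(s)
  x = 7: RHS = 13, y in [6, 17]  -> 2 point(s)
  x = 9: RHS = 9, y in [3, 20]  -> 2 point(s)
  x = 10: RHS = 16, y in [4, 19]  -> 2 point(s)
  x = 12: RHS = 9, y in [3, 20]  -> 2 point(s)
  x = 15: RHS = 13, y in [6, 17]  -> 2 point(s)
  x = 19: RHS = 3, y in [7, 16]  -> 2 point(s)
  x = 20: RHS = 6, y in [11, 12]  -> 2 point(s)
Affine points: 23. Add the point at infinity: total = 24.

#E(F_23) = 24


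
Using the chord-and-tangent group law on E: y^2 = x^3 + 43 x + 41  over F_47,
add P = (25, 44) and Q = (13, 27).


P != Q, so use the chord formula.
s = (y2 - y1) / (x2 - x1) = (30) / (35) mod 47 = 21
x3 = s^2 - x1 - x2 mod 47 = 21^2 - 25 - 13 = 27
y3 = s (x1 - x3) - y1 mod 47 = 21 * (25 - 27) - 44 = 8

P + Q = (27, 8)


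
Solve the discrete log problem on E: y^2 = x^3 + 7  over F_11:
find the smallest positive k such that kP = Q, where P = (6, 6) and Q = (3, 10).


Enumerate multiples of P until we hit Q = (3, 10):
  1P = (6, 6)
  2P = (3, 10)
Match found at i = 2.

k = 2


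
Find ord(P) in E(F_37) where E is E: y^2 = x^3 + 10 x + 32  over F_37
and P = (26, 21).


Compute successive multiples of P until we hit O:
  1P = (26, 21)
  2P = (12, 17)
  3P = (24, 6)
  4P = (34, 30)
  5P = (17, 3)
  6P = (35, 35)
  7P = (4, 5)
  8P = (6, 7)
  ... (continuing to 38P)
  38P = O

ord(P) = 38


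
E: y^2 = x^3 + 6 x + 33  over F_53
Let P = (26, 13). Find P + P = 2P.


Doubling: s = (3 x1^2 + a) / (2 y1)
s = (3*26^2 + 6) / (2*13) mod 53 = 13
x3 = s^2 - 2 x1 mod 53 = 13^2 - 2*26 = 11
y3 = s (x1 - x3) - y1 mod 53 = 13 * (26 - 11) - 13 = 23

2P = (11, 23)


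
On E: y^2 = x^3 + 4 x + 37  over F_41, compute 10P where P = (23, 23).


k = 10 = 1010_2 (binary, LSB first: 0101)
Double-and-add from P = (23, 23):
  bit 0 = 0: acc unchanged = O
  bit 1 = 1: acc = O + (32, 16) = (32, 16)
  bit 2 = 0: acc unchanged = (32, 16)
  bit 3 = 1: acc = (32, 16) + (6, 21) = (35, 24)

10P = (35, 24)


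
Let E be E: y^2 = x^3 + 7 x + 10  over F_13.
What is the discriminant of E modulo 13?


4 a^3 + 27 b^2 = 4*7^3 + 27*10^2 = 1372 + 2700 = 4072
Delta = -16 * (4072) = -65152
Delta mod 13 = 4

Delta = 4 (mod 13)


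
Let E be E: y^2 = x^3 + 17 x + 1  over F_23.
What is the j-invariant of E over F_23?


Delta = -16(4 a^3 + 27 b^2) mod 23 = 6
-1728 * (4 a)^3 = -1728 * (4*17)^3 mod 23 = 3
j = 3 * 6^(-1) mod 23 = 12

j = 12 (mod 23)


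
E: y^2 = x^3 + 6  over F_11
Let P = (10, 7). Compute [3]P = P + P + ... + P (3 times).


k = 3 = 11_2 (binary, LSB first: 11)
Double-and-add from P = (10, 7):
  bit 0 = 1: acc = O + (10, 7) = (10, 7)
  bit 1 = 1: acc = (10, 7) + (3, 0) = (10, 4)

3P = (10, 4)


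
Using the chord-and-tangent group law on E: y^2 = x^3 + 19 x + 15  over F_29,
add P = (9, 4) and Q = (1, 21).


P != Q, so use the chord formula.
s = (y2 - y1) / (x2 - x1) = (17) / (21) mod 29 = 16
x3 = s^2 - x1 - x2 mod 29 = 16^2 - 9 - 1 = 14
y3 = s (x1 - x3) - y1 mod 29 = 16 * (9 - 14) - 4 = 3

P + Q = (14, 3)


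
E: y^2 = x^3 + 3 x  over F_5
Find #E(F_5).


For each x in F_5, count y with y^2 = x^3 + 3 x + 0 mod 5:
  x = 0: RHS = 0, y in [0]  -> 1 point(s)
  x = 1: RHS = 4, y in [2, 3]  -> 2 point(s)
  x = 2: RHS = 4, y in [2, 3]  -> 2 point(s)
  x = 3: RHS = 1, y in [1, 4]  -> 2 point(s)
  x = 4: RHS = 1, y in [1, 4]  -> 2 point(s)
Affine points: 9. Add the point at infinity: total = 10.

#E(F_5) = 10


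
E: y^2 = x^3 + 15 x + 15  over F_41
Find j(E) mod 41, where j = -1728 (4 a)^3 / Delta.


Delta = -16(4 a^3 + 27 b^2) mod 41 = 40
-1728 * (4 a)^3 = -1728 * (4*15)^3 mod 41 = 10
j = 10 * 40^(-1) mod 41 = 31

j = 31 (mod 41)


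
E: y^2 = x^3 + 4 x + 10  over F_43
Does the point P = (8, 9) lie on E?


Check whether y^2 = x^3 + 4 x + 10 (mod 43) for (x, y) = (8, 9).
LHS: y^2 = 9^2 mod 43 = 38
RHS: x^3 + 4 x + 10 = 8^3 + 4*8 + 10 mod 43 = 38
LHS = RHS

Yes, on the curve


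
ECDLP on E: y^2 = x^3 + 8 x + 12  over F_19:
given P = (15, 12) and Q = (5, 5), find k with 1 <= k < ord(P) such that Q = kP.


Enumerate multiples of P until we hit Q = (5, 5):
  1P = (15, 12)
  2P = (5, 5)
Match found at i = 2.

k = 2


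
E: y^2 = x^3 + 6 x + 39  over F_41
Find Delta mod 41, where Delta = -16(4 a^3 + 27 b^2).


4 a^3 + 27 b^2 = 4*6^3 + 27*39^2 = 864 + 41067 = 41931
Delta = -16 * (41931) = -670896
Delta mod 41 = 28

Delta = 28 (mod 41)


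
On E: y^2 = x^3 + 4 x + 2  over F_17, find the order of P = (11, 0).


Compute successive multiples of P until we hit O:
  1P = (11, 0)
  2P = O

ord(P) = 2


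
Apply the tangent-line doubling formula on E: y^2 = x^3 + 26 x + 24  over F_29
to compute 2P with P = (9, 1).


Doubling: s = (3 x1^2 + a) / (2 y1)
s = (3*9^2 + 26) / (2*1) mod 29 = 4
x3 = s^2 - 2 x1 mod 29 = 4^2 - 2*9 = 27
y3 = s (x1 - x3) - y1 mod 29 = 4 * (9 - 27) - 1 = 14

2P = (27, 14)


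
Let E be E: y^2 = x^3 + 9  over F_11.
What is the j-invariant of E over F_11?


Delta = -16(4 a^3 + 27 b^2) mod 11 = 10
-1728 * (4 a)^3 = -1728 * (4*0)^3 mod 11 = 0
j = 0 * 10^(-1) mod 11 = 0

j = 0 (mod 11)


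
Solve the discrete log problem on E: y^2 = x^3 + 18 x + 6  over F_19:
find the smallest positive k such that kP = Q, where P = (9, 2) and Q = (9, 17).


Enumerate multiples of P until we hit Q = (9, 17):
  1P = (9, 2)
  2P = (18, 14)
  3P = (17, 0)
  4P = (18, 5)
  5P = (9, 17)
Match found at i = 5.

k = 5


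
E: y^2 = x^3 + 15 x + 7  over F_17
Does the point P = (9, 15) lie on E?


Check whether y^2 = x^3 + 15 x + 7 (mod 17) for (x, y) = (9, 15).
LHS: y^2 = 15^2 mod 17 = 4
RHS: x^3 + 15 x + 7 = 9^3 + 15*9 + 7 mod 17 = 4
LHS = RHS

Yes, on the curve


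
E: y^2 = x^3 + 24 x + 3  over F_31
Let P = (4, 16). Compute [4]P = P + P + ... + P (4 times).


k = 4 = 100_2 (binary, LSB first: 001)
Double-and-add from P = (4, 16):
  bit 0 = 0: acc unchanged = O
  bit 1 = 0: acc unchanged = O
  bit 2 = 1: acc = O + (30, 28) = (30, 28)

4P = (30, 28)


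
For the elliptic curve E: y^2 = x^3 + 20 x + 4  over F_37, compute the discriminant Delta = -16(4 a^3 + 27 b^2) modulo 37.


4 a^3 + 27 b^2 = 4*20^3 + 27*4^2 = 32000 + 432 = 32432
Delta = -16 * (32432) = -518912
Delta mod 37 = 13

Delta = 13 (mod 37)


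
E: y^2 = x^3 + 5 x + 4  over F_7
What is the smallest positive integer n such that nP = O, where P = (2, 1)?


Compute successive multiples of P until we hit O:
  1P = (2, 1)
  2P = (0, 2)
  3P = (0, 5)
  4P = (2, 6)
  5P = O

ord(P) = 5


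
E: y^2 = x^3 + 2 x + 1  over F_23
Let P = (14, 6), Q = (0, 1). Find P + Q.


P != Q, so use the chord formula.
s = (y2 - y1) / (x2 - x1) = (18) / (9) mod 23 = 2
x3 = s^2 - x1 - x2 mod 23 = 2^2 - 14 - 0 = 13
y3 = s (x1 - x3) - y1 mod 23 = 2 * (14 - 13) - 6 = 19

P + Q = (13, 19)


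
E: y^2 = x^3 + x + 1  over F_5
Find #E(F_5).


For each x in F_5, count y with y^2 = x^3 + 1 x + 1 mod 5:
  x = 0: RHS = 1, y in [1, 4]  -> 2 point(s)
  x = 2: RHS = 1, y in [1, 4]  -> 2 point(s)
  x = 3: RHS = 1, y in [1, 4]  -> 2 point(s)
  x = 4: RHS = 4, y in [2, 3]  -> 2 point(s)
Affine points: 8. Add the point at infinity: total = 9.

#E(F_5) = 9


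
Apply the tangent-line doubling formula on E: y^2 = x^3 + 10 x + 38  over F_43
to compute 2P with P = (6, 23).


Doubling: s = (3 x1^2 + a) / (2 y1)
s = (3*6^2 + 10) / (2*23) mod 43 = 25
x3 = s^2 - 2 x1 mod 43 = 25^2 - 2*6 = 11
y3 = s (x1 - x3) - y1 mod 43 = 25 * (6 - 11) - 23 = 24

2P = (11, 24)


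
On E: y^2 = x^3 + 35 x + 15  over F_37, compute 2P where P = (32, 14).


k = 2 = 10_2 (binary, LSB first: 01)
Double-and-add from P = (32, 14):
  bit 0 = 0: acc unchanged = O
  bit 1 = 1: acc = O + (26, 36) = (26, 36)

2P = (26, 36)


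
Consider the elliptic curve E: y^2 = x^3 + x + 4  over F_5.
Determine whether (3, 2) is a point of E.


Check whether y^2 = x^3 + 1 x + 4 (mod 5) for (x, y) = (3, 2).
LHS: y^2 = 2^2 mod 5 = 4
RHS: x^3 + 1 x + 4 = 3^3 + 1*3 + 4 mod 5 = 4
LHS = RHS

Yes, on the curve


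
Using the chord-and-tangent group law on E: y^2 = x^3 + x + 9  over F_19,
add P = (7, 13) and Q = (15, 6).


P != Q, so use the chord formula.
s = (y2 - y1) / (x2 - x1) = (12) / (8) mod 19 = 11
x3 = s^2 - x1 - x2 mod 19 = 11^2 - 7 - 15 = 4
y3 = s (x1 - x3) - y1 mod 19 = 11 * (7 - 4) - 13 = 1

P + Q = (4, 1)


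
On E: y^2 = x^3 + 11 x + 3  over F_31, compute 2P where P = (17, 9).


Doubling: s = (3 x1^2 + a) / (2 y1)
s = (3*17^2 + 11) / (2*9) mod 31 = 4
x3 = s^2 - 2 x1 mod 31 = 4^2 - 2*17 = 13
y3 = s (x1 - x3) - y1 mod 31 = 4 * (17 - 13) - 9 = 7

2P = (13, 7)


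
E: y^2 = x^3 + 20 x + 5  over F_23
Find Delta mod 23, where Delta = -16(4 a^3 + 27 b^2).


4 a^3 + 27 b^2 = 4*20^3 + 27*5^2 = 32000 + 675 = 32675
Delta = -16 * (32675) = -522800
Delta mod 23 = 13

Delta = 13 (mod 23)
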